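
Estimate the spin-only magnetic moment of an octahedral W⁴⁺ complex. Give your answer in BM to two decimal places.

2.83 BM

W⁴⁺: group 6, so d-count = 6 − 4 = 2.
Configuration: t2g^2 e_g^0 → 2 unpaired electrons.
μ(spin-only) = √[2(2+2)] = √8 ≈ 2.83 BM.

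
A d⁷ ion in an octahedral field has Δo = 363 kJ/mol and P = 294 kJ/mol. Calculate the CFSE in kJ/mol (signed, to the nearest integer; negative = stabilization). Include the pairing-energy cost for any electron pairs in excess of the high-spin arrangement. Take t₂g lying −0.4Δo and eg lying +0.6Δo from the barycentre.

Δo > P, so pairing is preferred: the ground state is low-spin.
Filling d⁷ accordingly: t₂g⁶ eg¹.
Orbital CFSE = -1.8Δo = -1.8 × 363 = -653 kJ/mol.
Excess pairs vs high-spin: 3 − 2 = 1; pairing cost = +294 kJ/mol.
Net CFSE = -653 + 294 = -359 kJ/mol.

-359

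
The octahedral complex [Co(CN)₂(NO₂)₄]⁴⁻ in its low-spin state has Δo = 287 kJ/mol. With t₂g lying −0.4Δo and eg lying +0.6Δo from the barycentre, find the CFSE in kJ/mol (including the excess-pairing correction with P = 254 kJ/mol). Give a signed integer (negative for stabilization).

Ligand charges: 2×(-1) from CN⁻ and 4×(-1) from NO₂⁻ sum to -6; with overall charge -4, Co is +2.
Co is in group 9, so Co²⁺ is d⁷ (9 − 2 = 7).
Configuration: t₂g⁶ eg¹.
CFSE(orbital) = 6×(-0.4Δo) + 1×(0.6Δo) = -1.8Δo; with Δo = 287 kJ/mol that is -517 kJ/mol.
Pairing penalty: 3 pairs vs 2 in the high-spin reference → 1 extra × P = 254 kJ/mol.
Combining: -517 + 254 = -263 kJ/mol.

-263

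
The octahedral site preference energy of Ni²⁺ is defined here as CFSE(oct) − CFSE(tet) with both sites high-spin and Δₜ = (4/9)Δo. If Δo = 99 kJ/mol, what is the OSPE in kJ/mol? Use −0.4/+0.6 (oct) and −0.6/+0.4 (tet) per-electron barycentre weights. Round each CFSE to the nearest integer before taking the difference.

Group 10 minus oxidation state +2 gives a d⁸ configuration for Ni²⁺.
Octahedral high-spin t2g^6 e_g^2: CFSE = -1.2 × 99 = -119 kJ/mol.
Tetrahedral e^4 t2^4 gives -0.8Δₜ = -0.8 × (4/9) × 99 = -35 kJ/mol.
OSPE = CFSE(oct) − CFSE(tet) = -119 − (-35) = -84 kJ/mol.

-84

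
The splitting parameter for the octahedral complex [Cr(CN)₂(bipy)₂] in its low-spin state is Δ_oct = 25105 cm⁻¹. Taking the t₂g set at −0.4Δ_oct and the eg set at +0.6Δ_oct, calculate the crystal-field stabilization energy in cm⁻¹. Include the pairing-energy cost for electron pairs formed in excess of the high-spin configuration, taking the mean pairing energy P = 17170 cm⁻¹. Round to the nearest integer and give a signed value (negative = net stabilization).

Ligand charges: 2×(-1) from CN⁻ and 2×(+0) from bipy sum to -2; with overall charge +0, Cr is +2.
Group 6 minus oxidation state +2 gives a d⁴ configuration for Cr²⁺.
Configuration: t₂g⁴ eg⁰.
CFSE(orbital) = 4×(-0.4Δ_oct) + 0×(0.6Δ_oct) = -1.6Δ_oct; with Δ_oct = 25105 cm⁻¹ that is -40168 cm⁻¹.
High-spin d⁴ would be t₂g³ eg¹ with 0 pairs; low-spin has 1, so 1 excess pair costs +1P = +17170 cm⁻¹.
Net CFSE = -40168 + 17170 = -22998 cm⁻¹.

-22998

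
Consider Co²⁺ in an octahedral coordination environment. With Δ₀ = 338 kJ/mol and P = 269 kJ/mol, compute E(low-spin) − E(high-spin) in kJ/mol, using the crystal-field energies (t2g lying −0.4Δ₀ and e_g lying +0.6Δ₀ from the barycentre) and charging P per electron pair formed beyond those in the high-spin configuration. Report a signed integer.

Co is in group 9, so Co²⁺ is d⁷ (9 − 2 = 7).
High-spin d⁷ fills as t2g^5 e_g^2 with CFSE 5(−0.4) + 2(+0.6) = -0.8Δ₀ = -270 kJ/mol.
Low-spin t2g^6 e_g^1 gives -1.8Δ₀ = -608 kJ/mol, but forming 1 extra pair costs 1P = 269 kJ/mol, so E(LS) = -608 + 269 = -339 kJ/mol.
Thus E(LS) − E(HS) = -69 kJ/mol.

-69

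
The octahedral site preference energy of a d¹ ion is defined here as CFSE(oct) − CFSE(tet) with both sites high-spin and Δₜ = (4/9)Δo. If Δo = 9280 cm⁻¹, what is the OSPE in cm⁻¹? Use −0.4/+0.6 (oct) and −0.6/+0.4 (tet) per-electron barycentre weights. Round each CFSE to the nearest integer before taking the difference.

-1237

In an octahedral site d¹ (HS) is t2g^1 e_g^0, giving CFSE(oct) = -0.4Δo = -3712 cm⁻¹.
In a tetrahedral site the filling is e^1 t2^0: CFSE(tet) = -0.6Δₜ = -0.6 × (4/9)(9280) = -2475 cm⁻¹.
Subtracting, OSPE = -3712 − (-2475) = -1237 cm⁻¹.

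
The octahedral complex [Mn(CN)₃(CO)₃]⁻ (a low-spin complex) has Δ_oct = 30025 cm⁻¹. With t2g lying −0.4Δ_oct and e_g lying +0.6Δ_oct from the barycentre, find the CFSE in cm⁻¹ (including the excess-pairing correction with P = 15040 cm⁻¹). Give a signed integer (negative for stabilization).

Ligand charges: 3×(-1) from CN⁻ and 3×(+0) from CO sum to -3; with overall charge -1, Mn is +2.
Mn sits in group 7; removing 2 electrons leaves Mn²⁺ with 7 − 2 = 5 d electrons.
Electron filling gives t2g^5 e_g^0.
CFSE(orbital) = 5×(-0.4Δ_oct) + 0×(0.6Δ_oct) = -2.0Δ_oct; with Δ_oct = 30025 cm⁻¹ that is -60050 cm⁻¹.
Relative to high-spin t2g^3 e_g^2 (0 paired), the low-spin configuration has 2 additional pairs, contributing +2 × 15040 = +30080 cm⁻¹.
Net CFSE = -60050 + 30080 = -29970 cm⁻¹.

-29970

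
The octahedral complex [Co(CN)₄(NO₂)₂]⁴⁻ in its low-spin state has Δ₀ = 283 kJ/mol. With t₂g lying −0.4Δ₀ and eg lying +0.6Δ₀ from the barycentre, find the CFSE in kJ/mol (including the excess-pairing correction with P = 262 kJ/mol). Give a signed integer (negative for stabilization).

Ligand charges: 4×(-1) from CN⁻ and 2×(-1) from NO₂⁻ sum to -6; with overall charge -4, Co is +2.
Group 9 minus oxidation state +2 gives a d⁷ configuration for Co²⁺.
Electron filling gives t₂g⁶ eg¹.
The orbital stabilization is -1.8Δ₀ = -1.8 × 283 = -509 kJ/mol.
Relative to high-spin t₂g⁵ eg² (2 paired), the low-spin configuration has 1 additional pair, contributing +1 × 262 = +262 kJ/mol.
Overall CFSE = -509 + 262 = -247 kJ/mol.

-247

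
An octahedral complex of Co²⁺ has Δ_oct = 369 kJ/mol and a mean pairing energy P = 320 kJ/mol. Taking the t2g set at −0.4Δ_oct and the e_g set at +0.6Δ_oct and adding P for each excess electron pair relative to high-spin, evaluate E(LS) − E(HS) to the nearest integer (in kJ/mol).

-49

Group 9 minus oxidation state +2 gives a d⁷ configuration for Co²⁺.
In the high-spin limit (t2g^5 e_g^2) the orbital term is -0.8Δ_oct = -295 kJ/mol, with no excess pairing.
For low-spin the configuration is t2g^6 e_g^1: orbital energy -1.8 × 369 = -664 kJ/mol, and 1 additional pair relative to high-spin adds 320 kJ/mol, giving -344 kJ/mol.
Thus E(LS) − E(HS) = -49 kJ/mol.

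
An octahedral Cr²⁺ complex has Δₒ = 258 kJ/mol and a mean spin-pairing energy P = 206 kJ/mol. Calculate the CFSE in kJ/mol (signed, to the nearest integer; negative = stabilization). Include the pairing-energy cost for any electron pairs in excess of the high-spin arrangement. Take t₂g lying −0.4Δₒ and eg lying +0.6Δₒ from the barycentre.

-207

Cr²⁺: group 6, so d-count = 6 − 2 = 4.
Since Δₒ = 258 kJ/mol > P = 206 kJ/mol, the complex adopts the low-spin configuration.
That gives t₂g⁴ eg⁰.
Orbital CFSE = -1.6Δₒ = -1.6 × 258 = -413 kJ/mol.
Excess pairs vs high-spin: 1 − 0 = 1; pairing cost = +206 kJ/mol.
Net CFSE = -413 + 206 = -207 kJ/mol.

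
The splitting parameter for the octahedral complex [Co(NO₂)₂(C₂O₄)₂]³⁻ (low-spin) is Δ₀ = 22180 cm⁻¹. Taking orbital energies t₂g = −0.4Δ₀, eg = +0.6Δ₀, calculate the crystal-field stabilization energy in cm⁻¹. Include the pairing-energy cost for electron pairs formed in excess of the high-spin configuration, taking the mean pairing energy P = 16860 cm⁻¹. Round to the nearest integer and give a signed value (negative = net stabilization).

Ligand charges: 2×(-1) from NO₂⁻ and 2×(-2) from C₂O₄²⁻ sum to -6; with overall charge -3, Co is +3.
Co sits in group 9; removing 3 electrons leaves Co³⁺ with 9 − 3 = 6 d electrons.
Configuration: t₂g⁶ eg⁰.
CFSE(orbital) = 6×(-0.4Δ₀) + 0×(0.6Δ₀) = -2.4Δ₀; with Δ₀ = 22180 cm⁻¹ that is -53232 cm⁻¹.
High-spin d⁶ would be t₂g⁴ eg² with 1 pair; low-spin has 3, so 2 excess pairs cost +2P = +33720 cm⁻¹.
Combining: -53232 + 33720 = -19512 cm⁻¹.

-19512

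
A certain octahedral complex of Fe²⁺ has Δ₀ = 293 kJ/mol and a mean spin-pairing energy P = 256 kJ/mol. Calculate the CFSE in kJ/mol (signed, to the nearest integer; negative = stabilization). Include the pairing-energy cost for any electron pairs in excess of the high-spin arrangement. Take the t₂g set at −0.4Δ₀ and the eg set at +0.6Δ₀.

Group 8 minus oxidation state +2 gives a d⁶ configuration for Fe²⁺.
With Δ₀ > P the complex is low-spin.
Configuration: t₂g⁶ eg⁰.
Orbital CFSE = -2.4Δ₀ = -2.4 × 293 = -703 kJ/mol.
Excess pairs vs high-spin: 3 − 1 = 2; pairing cost = +512 kJ/mol.
Net CFSE = -703 + 512 = -191 kJ/mol.

-191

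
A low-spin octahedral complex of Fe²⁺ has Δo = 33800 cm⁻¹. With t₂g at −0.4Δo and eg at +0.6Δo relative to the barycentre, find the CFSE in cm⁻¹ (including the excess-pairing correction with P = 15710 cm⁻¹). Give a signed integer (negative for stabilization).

Fe is in group 8, so Fe²⁺ is d⁶ (8 − 2 = 6).
The d⁶ electrons fill as t₂g⁶ eg⁰.
Orbital CFSE = 6(-0.4) + 0(0.6) = -2.4Δo = -2.4 × 33800 = -81120 cm⁻¹.
High-spin d⁶ would be t₂g⁴ eg² with 1 pair; low-spin has 3, so 2 excess pairs cost +2P = +31420 cm⁻¹.
Overall CFSE = -81120 + 31420 = -49700 cm⁻¹.

-49700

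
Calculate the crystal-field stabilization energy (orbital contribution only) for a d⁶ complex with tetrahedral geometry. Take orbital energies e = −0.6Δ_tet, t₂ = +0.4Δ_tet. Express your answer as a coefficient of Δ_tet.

With tetrahedral geometry the complex is necessarily high-spin.
Configuration: e³ t₂³.
CFSE = 3(-0.6Δ_tet) + 3(0.4Δ_tet) = -1.8Δ_tet + 1.2Δ_tet = -0.6Δ_tet.

-0.6 Δ_tet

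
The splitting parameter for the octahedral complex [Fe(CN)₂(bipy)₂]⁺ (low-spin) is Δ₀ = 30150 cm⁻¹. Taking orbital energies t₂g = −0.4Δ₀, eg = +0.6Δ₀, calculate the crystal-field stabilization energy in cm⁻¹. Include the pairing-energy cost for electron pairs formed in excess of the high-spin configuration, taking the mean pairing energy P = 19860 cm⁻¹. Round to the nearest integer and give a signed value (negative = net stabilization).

-20580

Ligand charges: 2×(-1) from CN⁻ and 2×(+0) from bipy sum to -2; with overall charge +1, Fe is +3.
Group 8 minus oxidation state +3 gives a d⁵ configuration for Fe³⁺.
The d⁵ electrons fill as t₂g⁵ eg⁰.
The orbital stabilization is -2.0Δ₀ = -2.0 × 30150 = -60300 cm⁻¹.
Relative to high-spin t₂g³ eg² (0 paired), the low-spin configuration has 2 additional pairs, contributing +2 × 19860 = +39720 cm⁻¹.
Combining: -60300 + 39720 = -20580 cm⁻¹.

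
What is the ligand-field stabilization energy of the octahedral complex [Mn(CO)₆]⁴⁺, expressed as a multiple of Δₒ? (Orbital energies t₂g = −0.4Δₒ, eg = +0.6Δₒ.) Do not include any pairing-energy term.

-1.2 Δₒ

CO is neutral, so the +4 overall charge sits on Mn: oxidation state +4.
Mn⁴⁺: group 7, so d-count = 7 − 4 = 3.
Configuration: t₂g³ eg⁰.
CFSE = 3(-0.4Δₒ) + 0(0.6Δₒ) = -1.2Δₒ + 0.0Δₒ = -1.2Δₒ.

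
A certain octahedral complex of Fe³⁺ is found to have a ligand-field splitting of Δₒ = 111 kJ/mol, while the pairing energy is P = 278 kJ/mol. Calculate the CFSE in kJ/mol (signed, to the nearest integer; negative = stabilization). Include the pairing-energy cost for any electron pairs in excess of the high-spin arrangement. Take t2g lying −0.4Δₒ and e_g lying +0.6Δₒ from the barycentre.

Fe sits in group 8; removing 3 electrons leaves Fe³⁺ with 8 − 3 = 5 d electrons.
With Δₒ < P the complex is high-spin.
Configuration: t2g^3 e_g^2.
Orbital CFSE = 0.0Δₒ = 0.0 × 111 = 0 kJ/mol.
High-spin has no excess pairs, so no pairing correction applies.

0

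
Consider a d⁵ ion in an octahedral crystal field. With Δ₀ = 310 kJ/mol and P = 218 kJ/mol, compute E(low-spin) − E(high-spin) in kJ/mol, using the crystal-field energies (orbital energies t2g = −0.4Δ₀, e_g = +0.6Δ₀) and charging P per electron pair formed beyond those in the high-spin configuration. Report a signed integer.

High-spin d⁵ fills as t2g^3 e_g^2 with CFSE 3(−0.4) + 2(+0.6) = 0.0Δ₀ = 0 kJ/mol.
Low-spin: t2g^5 e_g^0, orbital CFSE = -2.0Δ₀ = -620 kJ/mol; plus 2 excess pairs × P = +436 kJ/mol; total -184 kJ/mol.
Thus E(LS) − E(HS) = -184 kJ/mol.

-184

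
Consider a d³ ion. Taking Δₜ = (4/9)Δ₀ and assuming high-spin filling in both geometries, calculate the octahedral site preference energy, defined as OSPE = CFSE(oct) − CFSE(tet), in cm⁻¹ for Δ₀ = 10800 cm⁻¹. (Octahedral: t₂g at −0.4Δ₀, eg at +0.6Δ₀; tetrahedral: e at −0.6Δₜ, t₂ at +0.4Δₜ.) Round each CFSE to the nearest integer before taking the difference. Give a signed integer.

In an octahedral site d³ (HS) is t2g^3 e_g^0, giving CFSE(oct) = -1.2Δ₀ = -12960 cm⁻¹.
Tetrahedral: e^2 t2^1, CFSE = 2(−0.6) + 1(+0.4) = -0.8Δₜ = -0.8 × (4/9) × 10800 = -3840 cm⁻¹.
OSPE = -12960 − (-3840) = -9120 cm⁻¹.

-9120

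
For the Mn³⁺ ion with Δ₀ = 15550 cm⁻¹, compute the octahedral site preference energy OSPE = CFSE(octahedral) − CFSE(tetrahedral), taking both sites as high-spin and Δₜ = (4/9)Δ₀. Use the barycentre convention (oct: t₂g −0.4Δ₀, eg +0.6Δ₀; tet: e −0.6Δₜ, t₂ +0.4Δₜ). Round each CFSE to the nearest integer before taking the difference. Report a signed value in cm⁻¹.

Mn sits in group 7; removing 3 electrons leaves Mn³⁺ with 7 − 3 = 4 d electrons.
Octahedral (high-spin): t2g^3 e_g^1, CFSE = 3(−0.4) + 1(+0.6) = -0.6Δ₀ = -0.6 × 15550 = -9330 cm⁻¹.
Tetrahedral e^2 t2^2 gives -0.4Δₜ = -0.4 × (4/9) × 15550 = -2764 cm⁻¹.
OSPE = -9330 − (-2764) = -6566 cm⁻¹.

-6566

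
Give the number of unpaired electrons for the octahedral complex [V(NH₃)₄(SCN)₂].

Ligand charges: 4×(+0) from NH₃ and 2×(-1) from SCN⁻ sum to -2; with overall charge +0, V is +2.
V²⁺: group 5, so d-count = 5 − 2 = 3.
Configuration: t2g^3 e_g^0, giving 3 unpaired electrons.

3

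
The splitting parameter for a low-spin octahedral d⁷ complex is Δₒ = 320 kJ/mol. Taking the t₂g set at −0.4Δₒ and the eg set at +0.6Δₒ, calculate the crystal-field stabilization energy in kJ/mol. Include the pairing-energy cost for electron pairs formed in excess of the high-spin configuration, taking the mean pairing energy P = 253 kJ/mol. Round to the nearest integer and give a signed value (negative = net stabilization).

Electron filling gives t₂g⁶ eg¹.
Orbital CFSE = 6(-0.4) + 1(0.6) = -1.8Δₒ = -1.8 × 320 = -576 kJ/mol.
High-spin d⁷ would be t₂g⁵ eg² with 2 pairs; low-spin has 3, so 1 excess pair costs +1P = +253 kJ/mol.
Combining: -576 + 253 = -323 kJ/mol.

-323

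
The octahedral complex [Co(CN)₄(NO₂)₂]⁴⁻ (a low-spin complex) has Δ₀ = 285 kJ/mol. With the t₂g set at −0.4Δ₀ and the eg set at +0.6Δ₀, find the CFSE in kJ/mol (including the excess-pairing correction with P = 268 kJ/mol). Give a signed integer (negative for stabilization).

Ligand charges: 4×(-1) from CN⁻ and 2×(-1) from NO₂⁻ sum to -6; with overall charge -4, Co is +2.
Co sits in group 9; removing 2 electrons leaves Co²⁺ with 9 − 2 = 7 d electrons.
Electron filling gives t₂g⁶ eg¹.
The orbital stabilization is -1.8Δ₀ = -1.8 × 285 = -513 kJ/mol.
Relative to high-spin t₂g⁵ eg² (2 paired), the low-spin configuration has 1 additional pair, contributing +1 × 268 = +268 kJ/mol.
Overall CFSE = -513 + 268 = -245 kJ/mol.

-245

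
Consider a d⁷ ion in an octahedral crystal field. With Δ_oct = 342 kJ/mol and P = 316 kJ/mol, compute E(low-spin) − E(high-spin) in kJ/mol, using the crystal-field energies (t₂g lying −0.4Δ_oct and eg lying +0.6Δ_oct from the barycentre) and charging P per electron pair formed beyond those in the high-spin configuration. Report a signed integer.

-26

High-spin: t₂g⁵ eg², CFSE = -0.8Δ_oct = -274 kJ/mol.
For low-spin the configuration is t₂g⁶ eg¹: orbital energy -1.8 × 342 = -616 kJ/mol, and 1 additional pair relative to high-spin adds 316 kJ/mol, giving -300 kJ/mol.
E(LS) − E(HS) = -300 − (-274) = -26 kJ/mol.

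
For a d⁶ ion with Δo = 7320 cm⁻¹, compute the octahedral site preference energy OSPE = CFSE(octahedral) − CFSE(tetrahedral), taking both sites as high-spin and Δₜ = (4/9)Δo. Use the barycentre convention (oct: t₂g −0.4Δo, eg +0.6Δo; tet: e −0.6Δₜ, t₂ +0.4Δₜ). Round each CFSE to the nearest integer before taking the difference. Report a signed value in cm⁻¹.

-976

Octahedral (high-spin): t₂g⁴ eg², CFSE = 4(−0.4) + 2(+0.6) = -0.4Δo = -0.4 × 7320 = -2928 cm⁻¹.
Tetrahedral: e³ t₂³, CFSE = 3(−0.6) + 3(+0.4) = -0.6Δₜ = -0.6 × (4/9) × 7320 = -1952 cm⁻¹.
OSPE = -2928 − (-1952) = -976 cm⁻¹.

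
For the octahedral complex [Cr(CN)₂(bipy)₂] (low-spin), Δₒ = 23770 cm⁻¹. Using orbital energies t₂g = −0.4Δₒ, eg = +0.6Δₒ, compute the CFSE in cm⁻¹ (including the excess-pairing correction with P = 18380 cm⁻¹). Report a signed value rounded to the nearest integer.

-19652

Ligand charges: 2×(-1) from CN⁻ and 2×(+0) from bipy sum to -2; with overall charge +0, Cr is +2.
Group 6 minus oxidation state +2 gives a d⁴ configuration for Cr²⁺.
Electron filling gives t₂g⁴ eg⁰.
Orbital CFSE = 4(-0.4) + 0(0.6) = -1.6Δₒ = -1.6 × 23770 = -38032 cm⁻¹.
High-spin d⁴ would be t₂g³ eg¹ with 0 pairs; low-spin has 1, so 1 excess pair costs +1P = +18380 cm⁻¹.
Combining: -38032 + 18380 = -19652 cm⁻¹.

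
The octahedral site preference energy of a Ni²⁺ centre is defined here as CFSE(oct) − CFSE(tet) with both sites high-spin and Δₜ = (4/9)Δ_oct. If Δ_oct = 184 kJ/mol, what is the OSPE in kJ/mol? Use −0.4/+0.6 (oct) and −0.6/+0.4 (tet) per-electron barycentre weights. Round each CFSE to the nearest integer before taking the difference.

Ni²⁺: group 10, so d-count = 10 − 2 = 8.
In an octahedral site d⁸ (HS) is t2g^6 e_g^2, giving CFSE(oct) = -1.2Δ_oct = -221 kJ/mol.
Tetrahedral e^4 t2^4 gives -0.8Δₜ = -0.8 × (4/9) × 184 = -65 kJ/mol.
OSPE = CFSE(oct) − CFSE(tet) = -221 − (-65) = -156 kJ/mol.

-156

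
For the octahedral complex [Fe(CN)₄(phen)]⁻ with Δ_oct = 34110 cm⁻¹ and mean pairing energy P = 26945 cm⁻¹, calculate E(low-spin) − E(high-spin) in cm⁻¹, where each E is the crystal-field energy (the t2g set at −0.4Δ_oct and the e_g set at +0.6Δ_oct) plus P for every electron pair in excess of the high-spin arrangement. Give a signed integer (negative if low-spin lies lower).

Ligand charges: 4×(-1) from CN⁻ and 1×(+0) from phen sum to -4; with overall charge -1, Fe is +3.
Fe is in group 8, so Fe³⁺ is d⁵ (8 − 3 = 5).
In the high-spin limit (t2g^3 e_g^2) the orbital term is 0.0Δ_oct = 0 cm⁻¹, with no excess pairing.
For low-spin the configuration is t2g^5 e_g^0: orbital energy -2.0 × 34110 = -68220 cm⁻¹, and 2 additional pairs relative to high-spin add 53890 cm⁻¹, giving -14330 cm⁻¹.
The difference is -14330 − (0) = -14330 cm⁻¹, so low-spin lies lower.

-14330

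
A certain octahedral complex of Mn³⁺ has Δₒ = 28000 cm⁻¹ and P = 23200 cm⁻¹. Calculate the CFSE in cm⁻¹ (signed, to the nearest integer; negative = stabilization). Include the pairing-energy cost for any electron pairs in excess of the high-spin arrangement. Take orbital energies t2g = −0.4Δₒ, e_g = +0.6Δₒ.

-21600

Mn is in group 7, so Mn³⁺ is d⁴ (7 − 3 = 4).
With Δₒ > P the complex is low-spin.
Configuration: t2g^4 e_g^0.
Orbital CFSE = -1.6Δₒ = -1.6 × 28000 = -44800 cm⁻¹.
Excess pairs vs high-spin: 1 − 0 = 1; pairing cost = +23200 cm⁻¹.
Net CFSE = -44800 + 23200 = -21600 cm⁻¹.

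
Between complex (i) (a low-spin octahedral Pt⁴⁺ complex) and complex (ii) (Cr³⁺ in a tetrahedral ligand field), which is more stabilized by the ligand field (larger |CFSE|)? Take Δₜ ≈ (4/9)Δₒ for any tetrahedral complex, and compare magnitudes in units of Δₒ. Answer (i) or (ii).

(i): Pt sits in group 10; removing 4 electrons leaves Pt⁴⁺ with 10 − 4 = 6 d electrons; t₂g⁶ eg⁰, CFSE = -2.4Δₒ.
(ii): Cr is in group 6, so Cr³⁺ is d³ (6 − 3 = 3); With tetrahedral geometry the complex is necessarily high-spin; e^2 t2^1, CFSE = -0.8Δₜ ≈ -0.36Δₒ.
So (i) has the larger |CFSE|.

(i)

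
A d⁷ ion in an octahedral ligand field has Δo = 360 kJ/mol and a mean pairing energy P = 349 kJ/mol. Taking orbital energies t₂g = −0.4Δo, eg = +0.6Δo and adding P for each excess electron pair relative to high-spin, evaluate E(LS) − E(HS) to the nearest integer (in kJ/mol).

High-spin d⁷ fills as t₂g⁵ eg² with CFSE 5(−0.4) + 2(+0.6) = -0.8Δo = -288 kJ/mol.
For low-spin the configuration is t₂g⁶ eg¹: orbital energy -1.8 × 360 = -648 kJ/mol, and 1 additional pair relative to high-spin adds 349 kJ/mol, giving -299 kJ/mol.
Thus E(LS) − E(HS) = -11 kJ/mol.

-11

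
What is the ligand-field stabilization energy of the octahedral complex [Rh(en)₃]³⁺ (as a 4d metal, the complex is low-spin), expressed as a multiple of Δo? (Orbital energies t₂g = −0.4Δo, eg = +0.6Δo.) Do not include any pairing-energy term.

en is neutral, so the +3 overall charge sits on Rh: oxidation state +3.
Rh sits in group 9; removing 3 electrons leaves Rh³⁺ with 9 − 3 = 6 d electrons.
Configuration: t₂g⁶ eg⁰.
CFSE = 6(-0.4Δo) + 0(0.6Δo) = -2.4Δo + 0.0Δo = -2.4Δo.

-2.4 Δo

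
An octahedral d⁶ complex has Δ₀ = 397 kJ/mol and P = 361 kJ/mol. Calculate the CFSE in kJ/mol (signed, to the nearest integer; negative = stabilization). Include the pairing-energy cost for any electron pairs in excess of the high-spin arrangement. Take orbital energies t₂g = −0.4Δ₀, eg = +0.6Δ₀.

-231

Δ₀ > P, so pairing is preferred: the ground state is low-spin.
Filling d⁶ accordingly: t₂g⁶ eg⁰.
Orbital CFSE = -2.4Δ₀ = -2.4 × 397 = -953 kJ/mol.
Excess pairs vs high-spin: 3 − 1 = 2; pairing cost = +722 kJ/mol.
Net CFSE = -953 + 722 = -231 kJ/mol.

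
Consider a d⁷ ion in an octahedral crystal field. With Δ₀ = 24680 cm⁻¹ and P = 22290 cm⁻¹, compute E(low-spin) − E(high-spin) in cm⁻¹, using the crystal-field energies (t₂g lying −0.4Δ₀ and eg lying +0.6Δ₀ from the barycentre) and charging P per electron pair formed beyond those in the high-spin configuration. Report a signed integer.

-2390

High-spin d⁷ fills as t₂g⁵ eg² with CFSE 5(−0.4) + 2(+0.6) = -0.8Δ₀ = -19744 cm⁻¹.
Low-spin t₂g⁶ eg¹ gives -1.8Δ₀ = -44424 cm⁻¹, but forming 1 extra pair costs 1P = 22290 cm⁻¹, so E(LS) = -44424 + 22290 = -22134 cm⁻¹.
The difference is -22134 − (-19744) = -2390 cm⁻¹, so low-spin lies lower.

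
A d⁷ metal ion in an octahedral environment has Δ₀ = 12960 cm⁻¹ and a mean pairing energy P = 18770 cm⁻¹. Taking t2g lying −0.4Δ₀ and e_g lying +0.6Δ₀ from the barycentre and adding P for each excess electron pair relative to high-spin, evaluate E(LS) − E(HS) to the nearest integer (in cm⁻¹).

In the high-spin limit (t2g^5 e_g^2) the orbital term is -0.8Δ₀ = -10368 cm⁻¹, with no excess pairing.
Low-spin: t2g^6 e_g^1, orbital CFSE = -1.8Δ₀ = -23328 cm⁻¹; plus 1 excess pair × P = +18770 cm⁻¹; total -4558 cm⁻¹.
The difference is -4558 − (-10368) = 5810 cm⁻¹, so high-spin lies lower.

5810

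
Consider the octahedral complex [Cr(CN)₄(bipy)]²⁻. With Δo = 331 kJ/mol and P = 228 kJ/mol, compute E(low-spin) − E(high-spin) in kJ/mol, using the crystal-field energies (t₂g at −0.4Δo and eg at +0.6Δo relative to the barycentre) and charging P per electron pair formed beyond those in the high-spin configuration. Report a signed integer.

Ligand charges: 4×(-1) from CN⁻ and 1×(+0) from bipy sum to -4; with overall charge -2, Cr is +2.
Cr is in group 6, so Cr²⁺ is d⁴ (6 − 2 = 4).
High-spin d⁴ fills as t₂g³ eg¹ with CFSE 3(−0.4) + 1(+0.6) = -0.6Δo = -199 kJ/mol.
For low-spin the configuration is t₂g⁴ eg⁰: orbital energy -1.6 × 331 = -530 kJ/mol, and 1 additional pair relative to high-spin adds 228 kJ/mol, giving -302 kJ/mol.
E(LS) − E(HS) = -302 − (-199) = -103 kJ/mol.

-103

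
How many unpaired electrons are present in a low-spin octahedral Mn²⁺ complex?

Group 7 minus oxidation state +2 gives a d⁵ configuration for Mn²⁺.
Configuration: t₂g⁵ eg⁰, giving 1 unpaired electron.

1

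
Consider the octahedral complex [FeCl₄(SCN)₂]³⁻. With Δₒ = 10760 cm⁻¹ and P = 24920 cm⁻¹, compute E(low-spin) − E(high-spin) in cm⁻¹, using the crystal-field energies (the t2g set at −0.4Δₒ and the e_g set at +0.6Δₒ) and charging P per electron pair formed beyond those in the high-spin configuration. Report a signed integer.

28320

Ligand charges: 4×(-1) from Cl⁻ and 2×(-1) from SCN⁻ sum to -6; with overall charge -3, Fe is +3.
Fe³⁺: group 8, so d-count = 8 − 3 = 5.
High-spin d⁵ fills as t2g^3 e_g^2 with CFSE 3(−0.4) + 2(+0.6) = 0.0Δₒ = 0 cm⁻¹.
For low-spin the configuration is t2g^5 e_g^0: orbital energy -2.0 × 10760 = -21520 cm⁻¹, and 2 additional pairs relative to high-spin add 49840 cm⁻¹, giving 28320 cm⁻¹.
The difference is 28320 − (0) = 28320 cm⁻¹, so high-spin lies lower.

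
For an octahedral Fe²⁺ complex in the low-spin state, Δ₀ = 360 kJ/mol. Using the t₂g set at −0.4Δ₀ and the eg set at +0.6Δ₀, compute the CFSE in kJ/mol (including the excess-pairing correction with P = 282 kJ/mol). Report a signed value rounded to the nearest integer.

Group 8 minus oxidation state +2 gives a d⁶ configuration for Fe²⁺.
Configuration: t₂g⁶ eg⁰.
Orbital CFSE = 6(-0.4) + 0(0.6) = -2.4Δ₀ = -2.4 × 360 = -864 kJ/mol.
Relative to high-spin t₂g⁴ eg² (1 paired), the low-spin configuration has 2 additional pairs, contributing +2 × 282 = +564 kJ/mol.
Overall CFSE = -864 + 564 = -300 kJ/mol.

-300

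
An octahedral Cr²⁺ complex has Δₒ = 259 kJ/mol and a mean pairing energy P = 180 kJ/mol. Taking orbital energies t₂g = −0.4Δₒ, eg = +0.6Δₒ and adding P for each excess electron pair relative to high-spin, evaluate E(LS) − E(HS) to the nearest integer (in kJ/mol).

Group 6 minus oxidation state +2 gives a d⁴ configuration for Cr²⁺.
High-spin: t₂g³ eg¹, CFSE = -0.6Δₒ = -155 kJ/mol.
Low-spin t₂g⁴ eg⁰ gives -1.6Δₒ = -414 kJ/mol, but forming 1 extra pair costs 1P = 180 kJ/mol, so E(LS) = -414 + 180 = -234 kJ/mol.
Thus E(LS) − E(HS) = -79 kJ/mol.

-79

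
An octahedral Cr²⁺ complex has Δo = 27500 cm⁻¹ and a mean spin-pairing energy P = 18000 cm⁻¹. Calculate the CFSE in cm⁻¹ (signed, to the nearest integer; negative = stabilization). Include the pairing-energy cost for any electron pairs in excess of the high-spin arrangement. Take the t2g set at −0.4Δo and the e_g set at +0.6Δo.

-26000

Cr²⁺: group 6, so d-count = 6 − 2 = 4.
Δo > P, so pairing is preferred: the ground state is low-spin.
Filling d⁴ accordingly: t2g^4 e_g^0.
Orbital CFSE = -1.6Δo = -1.6 × 27500 = -44000 cm⁻¹.
Excess pairs vs high-spin: 1 − 0 = 1; pairing cost = +18000 cm⁻¹.
Net CFSE = -44000 + 18000 = -26000 cm⁻¹.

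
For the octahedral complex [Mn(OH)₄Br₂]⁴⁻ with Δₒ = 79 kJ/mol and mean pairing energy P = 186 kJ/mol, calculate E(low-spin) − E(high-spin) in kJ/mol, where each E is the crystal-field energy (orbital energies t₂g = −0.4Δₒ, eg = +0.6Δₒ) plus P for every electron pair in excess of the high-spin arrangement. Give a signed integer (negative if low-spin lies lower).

Ligand charges: 4×(-1) from OH⁻ and 2×(-1) from Br⁻ sum to -6; with overall charge -4, Mn is +2.
Mn²⁺: group 7, so d-count = 7 − 2 = 5.
High-spin: t₂g³ eg², CFSE = 0.0Δₒ = 0 kJ/mol.
For low-spin the configuration is t₂g⁵ eg⁰: orbital energy -2.0 × 79 = -158 kJ/mol, and 2 additional pairs relative to high-spin add 372 kJ/mol, giving 214 kJ/mol.
Thus E(LS) − E(HS) = 214 kJ/mol.

214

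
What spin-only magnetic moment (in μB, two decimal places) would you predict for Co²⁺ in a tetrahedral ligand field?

3.87 μB

Co sits in group 9; removing 2 electrons leaves Co²⁺ with 9 − 2 = 7 d electrons.
Tetrahedral splitting is small, so the complex is high-spin.
Configuration: e⁴ t₂³ → 3 unpaired electrons.
μ(spin-only) = √[3(3+2)] = √15 ≈ 3.87 μB.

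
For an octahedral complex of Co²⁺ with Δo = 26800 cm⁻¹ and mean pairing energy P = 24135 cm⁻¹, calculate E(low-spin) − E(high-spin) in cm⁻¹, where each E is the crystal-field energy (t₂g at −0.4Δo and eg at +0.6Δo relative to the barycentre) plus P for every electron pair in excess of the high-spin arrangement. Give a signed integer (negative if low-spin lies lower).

-2665

Co²⁺: group 9, so d-count = 9 − 2 = 7.
High-spin: t₂g⁵ eg², CFSE = -0.8Δo = -21440 cm⁻¹.
Low-spin: t₂g⁶ eg¹, orbital CFSE = -1.8Δo = -48240 cm⁻¹; plus 1 excess pair × P = +24135 cm⁻¹; total -24105 cm⁻¹.
The difference is -24105 − (-21440) = -2665 cm⁻¹, so low-spin lies lower.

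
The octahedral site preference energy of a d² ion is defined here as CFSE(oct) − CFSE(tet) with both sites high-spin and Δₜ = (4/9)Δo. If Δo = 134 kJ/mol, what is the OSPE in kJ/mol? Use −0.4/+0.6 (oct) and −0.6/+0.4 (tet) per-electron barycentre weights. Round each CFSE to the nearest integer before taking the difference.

-36

Octahedral (high-spin): t₂g² eg⁰, CFSE = 2(−0.4) + 0(+0.6) = -0.8Δo = -0.8 × 134 = -107 kJ/mol.
In a tetrahedral site the filling is e² t₂⁰: CFSE(tet) = -1.2Δₜ = -1.2 × (4/9)(134) = -71 kJ/mol.
OSPE = -107 − (-71) = -36 kJ/mol.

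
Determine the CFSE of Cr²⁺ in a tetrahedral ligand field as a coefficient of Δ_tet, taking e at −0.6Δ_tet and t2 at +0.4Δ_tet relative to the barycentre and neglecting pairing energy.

-0.4 Δ_tet

Group 6 minus oxidation state +2 gives a d⁴ configuration for Cr²⁺.
Tetrahedral fields are weak (Δₜ ≈ 4/9 Δₒ), so electrons fill high-spin.
Configuration: e^2 t2^2.
CFSE = 2(-0.6Δ_tet) + 2(0.4Δ_tet) = -1.2Δ_tet + 0.8Δ_tet = -0.4Δ_tet.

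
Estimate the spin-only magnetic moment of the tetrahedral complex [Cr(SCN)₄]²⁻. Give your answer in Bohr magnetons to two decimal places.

Each SCN⁻ contributes -1; 4 × (-1) = -4. With overall charge -2, Cr is in the +2 oxidation state.
Cr²⁺: group 6, so d-count = 6 − 2 = 4.
Tetrahedral splitting is small, so the complex is high-spin.
Configuration: e² t₂² → 4 unpaired electrons.
μ(spin-only) = √[4(4+2)] = √24 ≈ 4.90 Bohr magnetons.

4.90 Bohr magnetons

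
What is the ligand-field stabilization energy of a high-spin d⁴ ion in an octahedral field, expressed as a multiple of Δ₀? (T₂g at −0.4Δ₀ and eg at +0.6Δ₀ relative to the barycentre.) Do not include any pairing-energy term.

Configuration: t₂g³ eg¹.
CFSE = 3(-0.4Δ₀) + 1(0.6Δ₀) = -1.2Δ₀ + 0.6Δ₀ = -0.6Δ₀.

-0.6 Δ₀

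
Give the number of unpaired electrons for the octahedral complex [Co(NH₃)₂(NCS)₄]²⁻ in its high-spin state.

Ligand charges: 2×(+0) from NH₃ and 4×(-1) from NCS⁻ sum to -4; with overall charge -2, Co is +2.
Co²⁺: group 9, so d-count = 9 − 2 = 7.
Configuration: t₂g⁵ eg², giving 3 unpaired electrons.

3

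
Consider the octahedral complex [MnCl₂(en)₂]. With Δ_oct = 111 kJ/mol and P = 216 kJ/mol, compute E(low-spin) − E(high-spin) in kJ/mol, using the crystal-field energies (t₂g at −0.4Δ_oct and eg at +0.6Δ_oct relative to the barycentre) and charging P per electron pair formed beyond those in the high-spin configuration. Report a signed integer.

210

Ligand charges: 2×(-1) from Cl⁻ and 2×(+0) from en sum to -2; with overall charge +0, Mn is +2.
Mn is in group 7, so Mn²⁺ is d⁵ (7 − 2 = 5).
High-spin d⁵ fills as t₂g³ eg² with CFSE 3(−0.4) + 2(+0.6) = 0.0Δ_oct = 0 kJ/mol.
For low-spin the configuration is t₂g⁵ eg⁰: orbital energy -2.0 × 111 = -222 kJ/mol, and 2 additional pairs relative to high-spin add 432 kJ/mol, giving 210 kJ/mol.
Thus E(LS) − E(HS) = 210 kJ/mol.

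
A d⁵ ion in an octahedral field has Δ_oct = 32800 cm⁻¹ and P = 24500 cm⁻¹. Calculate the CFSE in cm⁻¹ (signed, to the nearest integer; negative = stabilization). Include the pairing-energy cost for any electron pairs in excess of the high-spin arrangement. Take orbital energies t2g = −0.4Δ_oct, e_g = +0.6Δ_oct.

-16600

Δ_oct > P, so pairing is preferred: the ground state is low-spin.
That gives t2g^5 e_g^0.
Orbital CFSE = -2.0Δ_oct = -2.0 × 32800 = -65600 cm⁻¹.
Excess pairs vs high-spin: 2 − 0 = 2; pairing cost = +49000 cm⁻¹.
Net CFSE = -65600 + 49000 = -16600 cm⁻¹.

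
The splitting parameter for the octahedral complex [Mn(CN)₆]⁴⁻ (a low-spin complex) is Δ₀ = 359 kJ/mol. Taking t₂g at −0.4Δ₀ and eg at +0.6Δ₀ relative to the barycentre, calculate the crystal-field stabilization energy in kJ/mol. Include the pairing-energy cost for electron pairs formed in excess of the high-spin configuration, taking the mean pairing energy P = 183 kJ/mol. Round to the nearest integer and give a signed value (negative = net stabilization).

Each CN⁻ contributes -1; 6 × (-1) = -6. With overall charge -4, Mn is in the +2 oxidation state.
Group 7 minus oxidation state +2 gives a d⁵ configuration for Mn²⁺.
Electron filling gives t₂g⁵ eg⁰.
CFSE(orbital) = 5×(-0.4Δ₀) + 0×(0.6Δ₀) = -2.0Δ₀; with Δ₀ = 359 kJ/mol that is -718 kJ/mol.
Relative to high-spin t₂g³ eg² (0 paired), the low-spin configuration has 2 additional pairs, contributing +2 × 183 = +366 kJ/mol.
Net CFSE = -718 + 366 = -352 kJ/mol.

-352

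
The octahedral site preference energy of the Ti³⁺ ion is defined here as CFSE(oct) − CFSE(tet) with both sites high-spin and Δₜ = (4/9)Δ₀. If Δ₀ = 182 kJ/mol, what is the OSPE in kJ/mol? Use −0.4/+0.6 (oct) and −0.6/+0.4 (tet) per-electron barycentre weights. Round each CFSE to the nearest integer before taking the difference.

-24

Ti is in group 4, so Ti³⁺ is d¹ (4 − 3 = 1).
Octahedral (high-spin): t2g^1 e_g^0, CFSE = 1(−0.4) + 0(+0.6) = -0.4Δ₀ = -0.4 × 182 = -73 kJ/mol.
Tetrahedral: e^1 t2^0, CFSE = 1(−0.6) + 0(+0.4) = -0.6Δₜ = -0.6 × (4/9) × 182 = -49 kJ/mol.
OSPE = -73 − (-49) = -24 kJ/mol.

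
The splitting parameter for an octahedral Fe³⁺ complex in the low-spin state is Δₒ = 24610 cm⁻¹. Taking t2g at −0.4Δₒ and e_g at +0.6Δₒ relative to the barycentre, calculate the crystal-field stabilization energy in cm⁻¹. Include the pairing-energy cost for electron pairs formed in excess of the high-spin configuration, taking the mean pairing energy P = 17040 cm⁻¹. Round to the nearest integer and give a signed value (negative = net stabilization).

-15140

Fe is in group 8, so Fe³⁺ is d⁵ (8 − 3 = 5).
Configuration: t2g^5 e_g^0.
Orbital CFSE = 5(-0.4) + 0(0.6) = -2.0Δₒ = -2.0 × 24610 = -49220 cm⁻¹.
Pairing penalty: 2 pairs vs 0 in the high-spin reference → 2 extra × P = 34080 cm⁻¹.
Net CFSE = -49220 + 34080 = -15140 cm⁻¹.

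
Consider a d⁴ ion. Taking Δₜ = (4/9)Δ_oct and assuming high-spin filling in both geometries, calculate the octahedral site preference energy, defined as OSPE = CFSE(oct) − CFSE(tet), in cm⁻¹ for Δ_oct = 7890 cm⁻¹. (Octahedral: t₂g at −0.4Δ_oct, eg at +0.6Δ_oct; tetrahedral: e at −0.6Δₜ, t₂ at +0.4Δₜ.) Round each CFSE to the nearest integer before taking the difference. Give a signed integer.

Octahedral (high-spin): t2g^3 e_g^1, CFSE = 3(−0.4) + 1(+0.6) = -0.6Δ_oct = -0.6 × 7890 = -4734 cm⁻¹.
In a tetrahedral site the filling is e^2 t2^2: CFSE(tet) = -0.4Δₜ = -0.4 × (4/9)(7890) = -1403 cm⁻¹.
OSPE = -4734 − (-1403) = -3331 cm⁻¹.

-3331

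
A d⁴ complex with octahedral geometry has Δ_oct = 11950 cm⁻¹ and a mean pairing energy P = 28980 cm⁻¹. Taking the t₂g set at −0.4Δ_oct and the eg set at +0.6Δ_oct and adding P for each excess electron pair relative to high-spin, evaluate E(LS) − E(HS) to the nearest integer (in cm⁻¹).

High-spin: t₂g³ eg¹, CFSE = -0.6Δ_oct = -7170 cm⁻¹.
Low-spin: t₂g⁴ eg⁰, orbital CFSE = -1.6Δ_oct = -19120 cm⁻¹; plus 1 excess pair × P = +28980 cm⁻¹; total 9860 cm⁻¹.
E(LS) − E(HS) = 9860 − (-7170) = 17030 cm⁻¹.

17030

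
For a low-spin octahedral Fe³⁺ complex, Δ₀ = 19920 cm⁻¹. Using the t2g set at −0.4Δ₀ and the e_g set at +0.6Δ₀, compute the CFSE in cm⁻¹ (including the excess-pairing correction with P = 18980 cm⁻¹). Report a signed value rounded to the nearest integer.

Fe is in group 8, so Fe³⁺ is d⁵ (8 − 3 = 5).
The d⁵ electrons fill as t2g^5 e_g^0.
CFSE(orbital) = 5×(-0.4Δ₀) + 0×(0.6Δ₀) = -2.0Δ₀; with Δ₀ = 19920 cm⁻¹ that is -39840 cm⁻¹.
Relative to high-spin t2g^3 e_g^2 (0 paired), the low-spin configuration has 2 additional pairs, contributing +2 × 18980 = +37960 cm⁻¹.
Combining: -39840 + 37960 = -1880 cm⁻¹.

-1880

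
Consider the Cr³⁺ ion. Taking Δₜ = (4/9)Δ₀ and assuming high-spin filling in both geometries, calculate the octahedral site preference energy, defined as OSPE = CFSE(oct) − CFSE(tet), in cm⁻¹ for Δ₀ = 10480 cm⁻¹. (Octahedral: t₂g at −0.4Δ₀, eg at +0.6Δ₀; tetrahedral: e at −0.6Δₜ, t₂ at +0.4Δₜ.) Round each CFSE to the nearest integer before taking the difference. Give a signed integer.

Cr sits in group 6; removing 3 electrons leaves Cr³⁺ with 6 − 3 = 3 d electrons.
Octahedral high-spin t₂g³ eg⁰: CFSE = -1.2 × 10480 = -12576 cm⁻¹.
Tetrahedral: e² t₂¹, CFSE = 2(−0.6) + 1(+0.4) = -0.8Δₜ = -0.8 × (4/9) × 10480 = -3726 cm⁻¹.
Subtracting, OSPE = -12576 − (-3726) = -8850 cm⁻¹.

-8850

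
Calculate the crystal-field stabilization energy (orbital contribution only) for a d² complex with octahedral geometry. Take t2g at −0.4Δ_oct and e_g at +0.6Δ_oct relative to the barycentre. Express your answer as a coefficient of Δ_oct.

-0.8 Δ_oct

Configuration: t2g^2 e_g^0.
CFSE = 2(-0.4Δ_oct) + 0(0.6Δ_oct) = -0.8Δ_oct + 0.0Δ_oct = -0.8Δ_oct.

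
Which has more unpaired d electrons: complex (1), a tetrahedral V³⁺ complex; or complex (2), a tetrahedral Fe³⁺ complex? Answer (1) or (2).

(2)

(1): V is in group 5, so V³⁺ is d² (5 − 3 = 2); With tetrahedral geometry the complex is necessarily high-spin; e^2 t2^0 → 2 unpaired.
(2): Fe³⁺: group 8, so d-count = 8 − 3 = 5; Tetrahedral splitting is small, so the complex is high-spin; e² t₂³ → 5 unpaired.
So (2) has more unpaired electrons.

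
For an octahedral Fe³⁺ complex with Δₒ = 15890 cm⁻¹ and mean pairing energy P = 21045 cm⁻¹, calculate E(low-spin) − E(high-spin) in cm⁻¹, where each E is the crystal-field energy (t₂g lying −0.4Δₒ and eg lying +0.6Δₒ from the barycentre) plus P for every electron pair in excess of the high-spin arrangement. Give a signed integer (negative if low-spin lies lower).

Fe³⁺: group 8, so d-count = 8 − 3 = 5.
High-spin: t₂g³ eg², CFSE = 0.0Δₒ = 0 cm⁻¹.
Low-spin: t₂g⁵ eg⁰, orbital CFSE = -2.0Δₒ = -31780 cm⁻¹; plus 2 excess pairs × P = +42090 cm⁻¹; total 10310 cm⁻¹.
E(LS) − E(HS) = 10310 − (0) = 10310 cm⁻¹.

10310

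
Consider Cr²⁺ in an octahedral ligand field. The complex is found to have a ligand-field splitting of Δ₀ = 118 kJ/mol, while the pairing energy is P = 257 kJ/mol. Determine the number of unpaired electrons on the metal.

4

Cr sits in group 6; removing 2 electrons leaves Cr²⁺ with 6 − 2 = 4 d electrons.
Δ₀ < P, so pairing is avoided: the ground state is high-spin.
That gives t2g^3 e_g^1.
Unpaired electrons: 4.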